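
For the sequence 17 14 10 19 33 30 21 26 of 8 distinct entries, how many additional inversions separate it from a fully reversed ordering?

Maximum inversions for 8 distinct elements is C(8, 2) = 8·7/2 = 28.
Current inversions — for each element, count later smaller elements:
17: 2
14: 1
10: 0
19: 0
33: 3
30: 2
21: 0
26: 0
Current total: 2 + 1 + 0 + 0 + 3 + 2 + 0 + 0 = 8
Shortfall: 28 − 8 = 20

20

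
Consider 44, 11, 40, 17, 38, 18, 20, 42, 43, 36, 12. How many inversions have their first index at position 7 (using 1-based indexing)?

The element at index 7 is 20.
Elements after it: 42, 43, 36, 12
Those smaller than 20: 12

1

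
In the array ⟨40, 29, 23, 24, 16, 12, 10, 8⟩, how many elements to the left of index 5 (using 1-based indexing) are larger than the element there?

The element at index 5 is 16.
Elements before it: 40, 29, 23, 24
Those larger than 16: 40, 29, 23, 24

4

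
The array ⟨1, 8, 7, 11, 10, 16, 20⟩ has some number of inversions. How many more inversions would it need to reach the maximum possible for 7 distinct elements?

Maximum inversions for 7 distinct elements is C(7, 2) = 7·6/2 = 21.
Current inversions — for each element, count later smaller elements:
1: 0
8: 1
7: 0
11: 1
10: 0
16: 0
20: 0
Current total: 0 + 1 + 0 + 1 + 0 + 0 + 0 = 2
Shortfall: 21 − 2 = 19

19 inversions short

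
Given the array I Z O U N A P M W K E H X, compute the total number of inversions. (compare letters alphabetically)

For each element, count later entries that are smaller:
I: 3
Z: 11
O: 6
U: 7
N: 5
A: 0
P: 4
M: 3
W: 3
K: 2
E: 0
H: 0
X: 0
Sum: 3 + 11 + 6 + 7 + 5 + 0 + 4 + 3 + 3 + 2 + 0 + 0 + 0 = 44

44 inversions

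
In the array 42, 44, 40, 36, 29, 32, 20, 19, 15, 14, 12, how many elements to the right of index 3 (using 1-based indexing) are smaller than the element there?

8

The element at index 3 is 40.
Elements after it: 36, 29, 32, 20, 19, 15, 14, 12
Those smaller than 40: 36, 29, 32, 20, 19, 15, 14, 12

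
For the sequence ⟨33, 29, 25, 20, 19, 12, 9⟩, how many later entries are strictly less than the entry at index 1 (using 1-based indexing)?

6 such elements

The element at index 1 is 33.
Elements after it: 29, 25, 20, 19, 12, 9
Those smaller than 33: 29, 25, 20, 19, 12, 9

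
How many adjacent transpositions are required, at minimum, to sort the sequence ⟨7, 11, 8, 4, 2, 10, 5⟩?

Each adjacent swap fixes exactly one inversion, so the minimum swap count equals the number of inversions.
Count inversions — for each element, later elements that are smaller:
7: 4, 2, 5 → 3
11: 8, 4, 2, 10, 5 → 5
8: 4, 2, 5 → 3
4: 2 → 1
2: none → 0
10: 5 → 1
5: none → 0
Total inversions: 3 + 5 + 3 + 1 + 0 + 1 + 0 = 13

13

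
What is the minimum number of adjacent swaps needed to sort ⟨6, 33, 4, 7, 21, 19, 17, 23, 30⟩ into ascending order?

Minimum adjacent swaps = number of inversions (each swap of adjacent out-of-order elements removes one inversion and no swap can remove more).
Count inversions — for each element, later elements that are smaller:
6: 4 → 1
33: 4, 7, 21, 19, 17, 23, 30 → 7
4: none → 0
7: none → 0
21: 19, 17 → 2
19: 17 → 1
17: none → 0
23: none → 0
30: none → 0
Total inversions: 1 + 7 + 0 + 0 + 2 + 1 + 0 + 0 + 0 = 11

11 swaps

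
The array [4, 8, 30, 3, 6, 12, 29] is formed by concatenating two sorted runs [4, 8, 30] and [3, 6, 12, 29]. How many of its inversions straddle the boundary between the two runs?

Cross-inversions: 7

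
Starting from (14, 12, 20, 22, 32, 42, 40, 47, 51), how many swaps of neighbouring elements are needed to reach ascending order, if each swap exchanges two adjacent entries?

Minimum adjacent swaps = number of inversions (each swap of adjacent out-of-order elements removes one inversion and no swap can remove more).
Count inversions — for each element, later elements that are smaller:
14: 12 → 1
12: none → 0
20: none → 0
22: none → 0
32: none → 0
42: 40 → 1
40: none → 0
47: none → 0
51: none → 0
Total inversions: 1 + 0 + 0 + 0 + 0 + 1 + 0 + 0 + 0 = 2

2 swaps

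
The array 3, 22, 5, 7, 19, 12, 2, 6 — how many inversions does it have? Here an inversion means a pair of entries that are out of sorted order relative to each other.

Sweep left to right; for each value list the smaller values that follow it:
3 → 2 → 1
22 → 5, 7, 19, 12, 2, 6 → 6
5 → 2 → 1
7 → 2, 6 → 2
19 → 12, 2, 6 → 3
12 → 2, 6 → 2
2 → none → 0
6 → none → 0
Sum: 1 + 6 + 1 + 2 + 3 + 2 + 0 + 0 = 15

Out-of-order pairs: 15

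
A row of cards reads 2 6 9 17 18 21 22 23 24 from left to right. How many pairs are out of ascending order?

0 out-of-order pairs

Count, for each position, how many later elements it exceeds:
2: 0
6: 0
9: 0
17: 0
18: 0
21: 0
22: 0
23: 0
24: 0
Sum: 0 + 0 + 0 + 0 + 0 + 0 + 0 + 0 + 0 = 0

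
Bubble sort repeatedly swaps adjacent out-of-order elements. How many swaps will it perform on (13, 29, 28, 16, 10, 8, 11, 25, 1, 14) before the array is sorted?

Each adjacent swap fixes exactly one inversion, so the minimum swap count equals the number of inversions.
Count inversions — for each element, later elements that are smaller:
13: 10, 8, 11, 1 → 4
29: 28, 16, 10, 8, 11, 25, 1, 14 → 8
28: 16, 10, 8, 11, 25, 1, 14 → 7
16: 10, 8, 11, 1, 14 → 5
10: 8, 1 → 2
8: 1 → 1
11: 1 → 1
25: 1, 14 → 2
1: none → 0
14: none → 0
Total inversions: 4 + 8 + 7 + 5 + 2 + 1 + 1 + 2 + 0 + 0 = 30

30 adjacent swaps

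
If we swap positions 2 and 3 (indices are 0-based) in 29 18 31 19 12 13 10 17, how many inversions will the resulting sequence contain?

There are 20 inversions.

Positions 2 and 3 hold 31 and 19; after swapping, the array is [29, 18, 19, 31, 12, 13, 10, 17].
Element-by-element contributions:
29: 6
18: 4
19: 4
31: 4
12: 1
13: 1
10: 0
17: 0
Sum: 6 + 4 + 4 + 4 + 1 + 1 + 0 + 0 = 20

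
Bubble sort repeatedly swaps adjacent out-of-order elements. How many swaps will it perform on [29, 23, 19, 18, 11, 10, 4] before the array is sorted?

21 adjacent swaps

Minimum adjacent swaps = number of inversions (each swap of adjacent out-of-order elements removes one inversion and no swap can remove more).
Count inversions — for each element, later elements that are smaller:
29: 23, 19, 18, 11, 10, 4 → 6
23: 19, 18, 11, 10, 4 → 5
19: 18, 11, 10, 4 → 4
18: 11, 10, 4 → 3
11: 10, 4 → 2
10: 4 → 1
4: none → 0
Total inversions: 6 + 5 + 4 + 3 + 2 + 1 + 0 = 21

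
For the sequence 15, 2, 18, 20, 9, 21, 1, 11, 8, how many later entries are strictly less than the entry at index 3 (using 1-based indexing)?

The element at index 3 is 18.
Elements after it: 20, 9, 21, 1, 11, 8
Those smaller than 18: 9, 1, 11, 8

4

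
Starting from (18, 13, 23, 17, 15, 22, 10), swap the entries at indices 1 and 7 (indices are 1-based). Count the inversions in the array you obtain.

6

Positions 1 and 7 hold 18 and 10; after swapping, the array is [10, 13, 23, 17, 15, 22, 18].
Sweep left to right; for each value list the smaller values that follow it:
10 → none → 0
13 → none → 0
23 → 17, 15, 22, 18 → 4
17 → 15 → 1
15 → none → 0
22 → 18 → 1
18 → none → 0
Sum: 0 + 0 + 4 + 1 + 0 + 1 + 0 = 6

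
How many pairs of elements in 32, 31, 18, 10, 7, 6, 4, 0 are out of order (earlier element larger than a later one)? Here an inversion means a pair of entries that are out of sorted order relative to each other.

Sweep left to right; for each value list the smaller values that follow it:
32: 7
31: 6
18: 5
10: 4
7: 3
6: 2
4: 1
0: 0
Sum: 7 + 6 + 5 + 4 + 3 + 2 + 1 + 0 = 28

Inversions: 28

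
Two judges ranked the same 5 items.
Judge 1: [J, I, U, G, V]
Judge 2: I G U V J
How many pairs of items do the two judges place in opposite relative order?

Discordant pairs: 5

Assign each item its position (1..5) in the first ordering, then rewrite the second ordering as that position sequence:
positions: J→1, I→2, U→3, G→4, V→5
second ordering as positions: [2, 4, 3, 5, 1]
Discordant pairs = inversions in this position sequence.
2: 1 → 1
4: 3, 1 → 2
3: 1 → 1
5: 1 → 1
1: 0
Total: 1 + 2 + 1 + 1 + 0 = 5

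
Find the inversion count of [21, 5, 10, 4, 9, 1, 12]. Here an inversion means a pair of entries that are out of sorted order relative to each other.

Sweep left to right; for each value list the smaller values that follow it:
21 → 5, 10, 4, 9, 1, 12 → 6
5 → 4, 1 → 2
10 → 4, 9, 1 → 3
4 → 1 → 1
9 → 1 → 1
1 → none → 0
12 → none → 0
Sum: 6 + 2 + 3 + 1 + 1 + 0 + 0 = 13

13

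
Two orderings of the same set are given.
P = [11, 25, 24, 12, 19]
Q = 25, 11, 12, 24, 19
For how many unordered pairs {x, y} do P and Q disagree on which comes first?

2

Assign each item its position (1..5) in the first ordering, then rewrite the second ordering as that position sequence:
positions: 11→1, 25→2, 24→3, 12→4, 19→5
second ordering as positions: [2, 1, 4, 3, 5]
Discordant pairs = inversions in this position sequence.
2: 1 → 1
1: 0
4: 3 → 1
3: 0
5: 0
Total: 1 + 0 + 1 + 0 + 0 = 2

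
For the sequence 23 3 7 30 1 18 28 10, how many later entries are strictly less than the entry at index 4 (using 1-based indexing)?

4

The element at index 4 is 30.
Elements after it: 1, 18, 28, 10
Those smaller than 30: 1, 18, 28, 10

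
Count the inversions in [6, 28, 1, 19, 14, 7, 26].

There are 9 inversions.

Out-of-order index pairs (1-indexed):
(1,3): 6 > 1
(2,3): 28 > 1
(2,4): 28 > 19
(2,5): 28 > 14
(2,6): 28 > 7
(2,7): 28 > 26
(4,5): 19 > 14
(4,6): 19 > 7
(5,6): 14 > 7
That's 9 pairs.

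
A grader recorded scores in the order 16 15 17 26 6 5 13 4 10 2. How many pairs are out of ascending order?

There are 35 inversions.

Sweep left to right; for each value list the smaller values that follow it:
16: 7
15: 6
17: 6
26: 6
6: 3
5: 2
13: 3
4: 1
10: 1
2: 0
Sum: 7 + 6 + 6 + 6 + 3 + 2 + 3 + 1 + 1 + 0 = 35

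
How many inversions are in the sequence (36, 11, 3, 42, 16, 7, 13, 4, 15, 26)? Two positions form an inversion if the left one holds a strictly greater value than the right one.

For each element, count later entries that are smaller:
36: 8
11: 3
3: 0
42: 6
16: 4
7: 1
13: 1
4: 0
15: 0
26: 0
Sum: 8 + 3 + 0 + 6 + 4 + 1 + 1 + 0 + 0 + 0 = 23

Inversions: 23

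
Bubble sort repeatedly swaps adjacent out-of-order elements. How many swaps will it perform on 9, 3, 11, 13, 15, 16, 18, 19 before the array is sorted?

The minimum number of adjacent swaps to sort an array equals its inversion count, since every such swap removes exactly one inversion.
Count inversions — for each element, later elements that are smaller:
9: 3 → 1
3: none → 0
11: none → 0
13: none → 0
15: none → 0
16: none → 0
18: none → 0
19: none → 0
Total inversions: 1 + 0 + 0 + 0 + 0 + 0 + 0 + 0 = 1

1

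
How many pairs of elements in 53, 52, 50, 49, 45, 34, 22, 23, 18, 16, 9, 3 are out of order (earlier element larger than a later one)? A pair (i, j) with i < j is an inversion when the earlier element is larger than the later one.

65 inversions

Element-by-element contributions:
53 → 52, 50, 49, 45, 34, 22, 23, 18, 16, 9, 3 → 11
52 → 50, 49, 45, 34, 22, 23, 18, 16, 9, 3 → 10
50 → 49, 45, 34, 22, 23, 18, 16, 9, 3 → 9
49 → 45, 34, 22, 23, 18, 16, 9, 3 → 8
45 → 34, 22, 23, 18, 16, 9, 3 → 7
34 → 22, 23, 18, 16, 9, 3 → 6
22 → 18, 16, 9, 3 → 4
23 → 18, 16, 9, 3 → 4
18 → 16, 9, 3 → 3
16 → 9, 3 → 2
9 → 3 → 1
3 → none → 0
Sum: 11 + 10 + 9 + 8 + 7 + 6 + 4 + 4 + 3 + 2 + 1 + 0 = 65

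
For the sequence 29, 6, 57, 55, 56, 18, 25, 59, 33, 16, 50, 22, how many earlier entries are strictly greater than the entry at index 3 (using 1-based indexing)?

The element at index 3 is 57.
Elements before it: 29, 6
None of them are larger than 57.

0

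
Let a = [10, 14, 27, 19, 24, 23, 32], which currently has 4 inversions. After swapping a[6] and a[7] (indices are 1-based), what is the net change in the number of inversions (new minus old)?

Positions 6 and 7 hold 23 and 32; after swapping, the array is [10, 14, 27, 19, 24, 32, 23].
Count, for each position, how many later elements it exceeds:
10 → none → 0
14 → none → 0
27 → 19, 24, 23 → 3
19 → none → 0
24 → 23 → 1
32 → 23 → 1
23 → none → 0
Sum: 0 + 0 + 3 + 0 + 1 + 1 + 0 = 5
Change: 5 − 4 = +1

+1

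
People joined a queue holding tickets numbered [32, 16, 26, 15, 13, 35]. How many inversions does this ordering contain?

Out-of-order index pairs (1-indexed):
(1,2): 32 > 16
(1,3): 32 > 26
(1,4): 32 > 15
(1,5): 32 > 13
(2,4): 16 > 15
(2,5): 16 > 13
(3,4): 26 > 15
(3,5): 26 > 13
(4,5): 15 > 13
That's 9 pairs.

Inversions: 9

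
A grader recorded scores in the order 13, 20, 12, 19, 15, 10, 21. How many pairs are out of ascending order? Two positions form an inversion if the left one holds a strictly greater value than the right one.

Element-by-element contributions:
13 → 12, 10 → 2
20 → 12, 19, 15, 10 → 4
12 → 10 → 1
19 → 15, 10 → 2
15 → 10 → 1
10 → none → 0
21 → none → 0
Sum: 2 + 4 + 1 + 2 + 1 + 0 + 0 = 10

10 inversions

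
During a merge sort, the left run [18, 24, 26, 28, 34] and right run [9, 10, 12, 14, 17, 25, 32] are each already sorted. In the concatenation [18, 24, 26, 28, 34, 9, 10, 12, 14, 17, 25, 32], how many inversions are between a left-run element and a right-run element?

29

Take each right-half value and tally the left-half values above it:
r = 9: 18, 24, 26, 28, 34 → 5
r = 10: 18, 24, 26, 28, 34 → 5
r = 12: 18, 24, 26, 28, 34 → 5
r = 14: 18, 24, 26, 28, 34 → 5
r = 17: 18, 24, 26, 28, 34 → 5
r = 25: 26, 28, 34 → 3
r = 32: 34 → 1
Cross-inversions: 5 + 5 + 5 + 5 + 5 + 3 + 1 = 29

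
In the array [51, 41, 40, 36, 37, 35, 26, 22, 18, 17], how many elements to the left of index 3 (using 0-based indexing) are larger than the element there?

3

The element at index 3 is 36.
Elements before it: 51, 41, 40
Those larger than 36: 51, 41, 40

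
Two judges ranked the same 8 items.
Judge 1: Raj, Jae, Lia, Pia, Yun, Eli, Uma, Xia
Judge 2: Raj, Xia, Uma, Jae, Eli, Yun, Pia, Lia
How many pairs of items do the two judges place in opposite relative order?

17

Assign each item its position (1..8) in the first ordering, then rewrite the second ordering as that position sequence:
positions: Raj→1, Jae→2, Lia→3, Pia→4, Yun→5, Eli→6, Uma→7, Xia→8
second ordering as positions: [1, 8, 7, 2, 6, 5, 4, 3]
Discordant pairs = inversions in this position sequence.
1: 0
8: 7, 2, 6, 5, 4, 3 → 6
7: 2, 6, 5, 4, 3 → 5
2: 0
6: 5, 4, 3 → 3
5: 4, 3 → 2
4: 3 → 1
3: 0
Total: 0 + 6 + 5 + 0 + 3 + 2 + 1 + 0 = 17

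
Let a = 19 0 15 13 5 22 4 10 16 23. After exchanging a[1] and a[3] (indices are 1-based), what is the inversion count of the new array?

17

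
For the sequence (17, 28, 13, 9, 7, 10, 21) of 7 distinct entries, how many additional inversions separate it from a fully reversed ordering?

8 inversions short

Maximum inversions for 7 distinct elements is C(7, 2) = 7·6/2 = 21.
Current inversions — for each element, count later smaller elements:
17: 4
28: 5
13: 3
9: 1
7: 0
10: 0
21: 0
Current total: 4 + 5 + 3 + 1 + 0 + 0 + 0 = 13
Shortfall: 21 − 13 = 8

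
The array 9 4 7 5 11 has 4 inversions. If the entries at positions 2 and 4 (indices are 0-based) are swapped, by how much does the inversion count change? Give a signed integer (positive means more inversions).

+1

Positions 2 and 4 hold 7 and 11; after swapping, the array is [9, 4, 11, 5, 7].
Element-by-element contributions:
9: 3
4: 0
11: 2
5: 0
7: 0
Sum: 3 + 0 + 2 + 0 + 0 = 5
Change: 5 − 4 = +1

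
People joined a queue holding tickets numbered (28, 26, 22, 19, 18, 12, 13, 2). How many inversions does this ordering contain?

27 out-of-order pairs

For each element, count later entries that are smaller:
28: 7
26: 6
22: 5
19: 4
18: 3
12: 1
13: 1
2: 0
Sum: 7 + 6 + 5 + 4 + 3 + 1 + 1 + 0 = 27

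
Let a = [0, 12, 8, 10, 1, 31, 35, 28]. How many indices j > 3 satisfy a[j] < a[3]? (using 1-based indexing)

The element at index 3 is 8.
Elements after it: 10, 1, 31, 35, 28
Those smaller than 8: 1

1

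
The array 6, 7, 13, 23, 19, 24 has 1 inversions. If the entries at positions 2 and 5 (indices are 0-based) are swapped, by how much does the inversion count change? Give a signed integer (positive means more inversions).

+5

Positions 2 and 5 hold 13 and 24; after swapping, the array is [6, 7, 24, 23, 19, 13].
Sweep left to right; for each value list the smaller values that follow it:
6: 0
7: 0
24: 3
23: 2
19: 1
13: 0
Sum: 0 + 0 + 3 + 2 + 1 + 0 = 6
Change: 6 − 1 = +5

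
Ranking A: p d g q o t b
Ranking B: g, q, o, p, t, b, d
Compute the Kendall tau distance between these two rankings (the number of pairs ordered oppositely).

8

Assign each item its position (1..7) in the first ordering, then rewrite the second ordering as that position sequence:
positions: p→1, d→2, g→3, q→4, o→5, t→6, b→7
second ordering as positions: [3, 4, 5, 1, 6, 7, 2]
Discordant pairs = inversions in this position sequence.
3: 1, 2 → 2
4: 1, 2 → 2
5: 1, 2 → 2
1: 0
6: 2 → 1
7: 2 → 1
2: 0
Total: 2 + 2 + 2 + 0 + 1 + 1 + 0 = 8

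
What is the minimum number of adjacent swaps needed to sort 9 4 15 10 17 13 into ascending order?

Minimum adjacent swaps = number of inversions (each swap of adjacent out-of-order elements removes one inversion and no swap can remove more).
Count inversions — for each element, later elements that are smaller:
9: 4 → 1
4: none → 0
15: 10, 13 → 2
10: none → 0
17: 13 → 1
13: none → 0
Total inversions: 1 + 0 + 2 + 0 + 1 + 0 = 4

4 swaps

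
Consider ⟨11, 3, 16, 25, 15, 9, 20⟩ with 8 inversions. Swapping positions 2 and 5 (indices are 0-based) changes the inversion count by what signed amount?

-3

Positions 2 and 5 hold 16 and 9; after swapping, the array is [11, 3, 9, 25, 15, 16, 20].
For each element, count later entries that are smaller:
11 → 3, 9 → 2
3 → none → 0
9 → none → 0
25 → 15, 16, 20 → 3
15 → none → 0
16 → none → 0
20 → none → 0
Sum: 2 + 0 + 0 + 3 + 0 + 0 + 0 = 5
Change: 5 − 8 = -3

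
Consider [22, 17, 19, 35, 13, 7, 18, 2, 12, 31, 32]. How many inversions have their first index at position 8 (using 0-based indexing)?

0

The element at index 8 is 12.
Elements after it: 31, 32
None of them are smaller than 12.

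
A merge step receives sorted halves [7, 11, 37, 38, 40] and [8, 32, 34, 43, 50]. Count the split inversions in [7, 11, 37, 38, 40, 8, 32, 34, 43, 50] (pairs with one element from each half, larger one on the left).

For each element r of the right run, count left-run elements greater than r:
r = 8: 11, 37, 38, 40 → 4
r = 32: 37, 38, 40 → 3
r = 34: 37, 38, 40 → 3
r = 43: none → 0
r = 50: none → 0
Cross-inversions: 4 + 3 + 3 + 0 + 0 = 10

10 cross-inversions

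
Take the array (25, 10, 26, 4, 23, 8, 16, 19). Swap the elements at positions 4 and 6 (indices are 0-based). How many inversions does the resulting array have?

Positions 4 and 6 hold 23 and 16; after swapping, the array is [25, 10, 26, 4, 16, 8, 23, 19].
Element-by-element contributions:
25 → 10, 4, 16, 8, 23, 19 → 6
10 → 4, 8 → 2
26 → 4, 16, 8, 23, 19 → 5
4 → none → 0
16 → 8 → 1
8 → none → 0
23 → 19 → 1
19 → none → 0
Sum: 6 + 2 + 5 + 0 + 1 + 0 + 1 + 0 = 15

15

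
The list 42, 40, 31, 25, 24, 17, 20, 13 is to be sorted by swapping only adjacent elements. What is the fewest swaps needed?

27 swaps

Each adjacent swap fixes exactly one inversion, so the minimum swap count equals the number of inversions.
Count inversions — for each element, later elements that are smaller:
42: 40, 31, 25, 24, 17, 20, 13 → 7
40: 31, 25, 24, 17, 20, 13 → 6
31: 25, 24, 17, 20, 13 → 5
25: 24, 17, 20, 13 → 4
24: 17, 20, 13 → 3
17: 13 → 1
20: 13 → 1
13: none → 0
Total inversions: 7 + 6 + 5 + 4 + 3 + 1 + 1 + 0 = 27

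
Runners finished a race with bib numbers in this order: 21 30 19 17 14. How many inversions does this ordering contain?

For each element, count later entries that are smaller:
21 → 19, 17, 14 → 3
30 → 19, 17, 14 → 3
19 → 17, 14 → 2
17 → 14 → 1
14 → none → 0
Sum: 3 + 3 + 2 + 1 + 0 = 9

9 inversions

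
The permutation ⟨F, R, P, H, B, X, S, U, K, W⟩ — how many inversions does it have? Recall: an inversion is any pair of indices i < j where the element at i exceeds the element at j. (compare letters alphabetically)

15

For each element, count later entries that are smaller:
F → B → 1
R → P, H, B, K → 4
P → H, B, K → 3
H → B → 1
B → none → 0
X → S, U, K, W → 4
S → K → 1
U → K → 1
K → none → 0
W → none → 0
Sum: 1 + 4 + 3 + 1 + 0 + 4 + 1 + 1 + 0 + 0 = 15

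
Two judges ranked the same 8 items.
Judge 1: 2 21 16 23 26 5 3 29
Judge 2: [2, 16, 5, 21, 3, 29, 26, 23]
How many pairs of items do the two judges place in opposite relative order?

9 discordant pairs

Assign each item its position (1..8) in the first ordering, then rewrite the second ordering as that position sequence:
positions: 2→1, 21→2, 16→3, 23→4, 26→5, 5→6, 3→7, 29→8
second ordering as positions: [1, 3, 6, 2, 7, 8, 5, 4]
Discordant pairs = inversions in this position sequence.
1: 0
3: 2 → 1
6: 2, 5, 4 → 3
2: 0
7: 5, 4 → 2
8: 5, 4 → 2
5: 4 → 1
4: 0
Total: 0 + 1 + 3 + 0 + 2 + 2 + 1 + 0 = 9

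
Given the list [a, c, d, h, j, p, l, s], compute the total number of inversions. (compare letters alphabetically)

1 inversion

Element-by-element contributions:
a: 0
c: 0
d: 0
h: 0
j: 0
p: 1
l: 0
s: 0
Sum: 0 + 0 + 0 + 0 + 0 + 1 + 0 + 0 = 1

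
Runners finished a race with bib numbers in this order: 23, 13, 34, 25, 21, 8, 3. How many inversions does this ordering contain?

Count, for each position, how many later elements it exceeds:
23: 4
13: 2
34: 4
25: 3
21: 2
8: 1
3: 0
Sum: 4 + 2 + 4 + 3 + 2 + 1 + 0 = 16

16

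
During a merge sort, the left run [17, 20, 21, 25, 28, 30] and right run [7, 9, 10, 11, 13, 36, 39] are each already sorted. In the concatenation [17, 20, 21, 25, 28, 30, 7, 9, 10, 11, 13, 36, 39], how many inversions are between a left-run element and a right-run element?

For each element r of the right run, count left-run elements greater than r:
r = 7: 17, 20, 21, 25, 28, 30 → 6
r = 9: 17, 20, 21, 25, 28, 30 → 6
r = 10: 17, 20, 21, 25, 28, 30 → 6
r = 11: 17, 20, 21, 25, 28, 30 → 6
r = 13: 17, 20, 21, 25, 28, 30 → 6
r = 36: none → 0
r = 39: none → 0
Cross-inversions: 6 + 6 + 6 + 6 + 6 + 0 + 0 = 30

30 cross-inversions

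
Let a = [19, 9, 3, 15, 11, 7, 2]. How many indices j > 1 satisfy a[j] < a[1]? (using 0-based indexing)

The element at index 1 is 9.
Elements after it: 3, 15, 11, 7, 2
Those smaller than 9: 3, 7, 2

3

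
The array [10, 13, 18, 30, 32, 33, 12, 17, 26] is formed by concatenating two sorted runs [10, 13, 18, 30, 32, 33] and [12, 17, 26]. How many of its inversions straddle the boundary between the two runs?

Count, for every r in R, how many entries of L exceed r:
r = 12: 13, 18, 30, 32, 33 → 5
r = 17: 18, 30, 32, 33 → 4
r = 26: 30, 32, 33 → 3
Cross-inversions: 5 + 4 + 3 = 12

There are 12 cross-inversions.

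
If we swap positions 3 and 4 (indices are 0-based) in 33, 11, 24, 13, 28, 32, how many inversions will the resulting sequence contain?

Positions 3 and 4 hold 13 and 28; after swapping, the array is [33, 11, 24, 28, 13, 32].
Element-by-element contributions:
33 → 11, 24, 28, 13, 32 → 5
11 → none → 0
24 → 13 → 1
28 → 13 → 1
13 → none → 0
32 → none → 0
Sum: 5 + 0 + 1 + 1 + 0 + 0 = 7

Inversions: 7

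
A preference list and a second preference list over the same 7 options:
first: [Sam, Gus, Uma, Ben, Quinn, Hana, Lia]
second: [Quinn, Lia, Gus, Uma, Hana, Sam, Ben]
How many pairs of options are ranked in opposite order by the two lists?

13

Assign each item its position (1..7) in the first ordering, then rewrite the second ordering as that position sequence:
positions: Sam→1, Gus→2, Uma→3, Ben→4, Quinn→5, Hana→6, Lia→7
second ordering as positions: [5, 7, 2, 3, 6, 1, 4]
Discordant pairs = inversions in this position sequence.
5: 2, 3, 1, 4 → 4
7: 2, 3, 6, 1, 4 → 5
2: 1 → 1
3: 1 → 1
6: 1, 4 → 2
1: 0
4: 0
Total: 4 + 5 + 1 + 1 + 2 + 0 + 0 = 13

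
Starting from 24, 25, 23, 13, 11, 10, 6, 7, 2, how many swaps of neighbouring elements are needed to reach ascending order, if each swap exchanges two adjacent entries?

There are 34 swaps.

Minimum adjacent swaps = number of inversions (each swap of adjacent out-of-order elements removes one inversion and no swap can remove more).
Count inversions — for each element, later elements that are smaller:
24: 23, 13, 11, 10, 6, 7, 2 → 7
25: 23, 13, 11, 10, 6, 7, 2 → 7
23: 13, 11, 10, 6, 7, 2 → 6
13: 11, 10, 6, 7, 2 → 5
11: 10, 6, 7, 2 → 4
10: 6, 7, 2 → 3
6: 2 → 1
7: 2 → 1
2: none → 0
Total inversions: 7 + 7 + 6 + 5 + 4 + 3 + 1 + 1 + 0 = 34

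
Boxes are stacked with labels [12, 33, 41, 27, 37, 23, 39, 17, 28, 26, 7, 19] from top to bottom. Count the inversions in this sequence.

42

For each element, count later entries that are smaller:
12 → 7 → 1
33 → 27, 23, 17, 28, 26, 7, 19 → 7
41 → 27, 37, 23, 39, 17, 28, 26, 7, 19 → 9
27 → 23, 17, 26, 7, 19 → 5
37 → 23, 17, 28, 26, 7, 19 → 6
23 → 17, 7, 19 → 3
39 → 17, 28, 26, 7, 19 → 5
17 → 7 → 1
28 → 26, 7, 19 → 3
26 → 7, 19 → 2
7 → none → 0
19 → none → 0
Sum: 1 + 7 + 9 + 5 + 6 + 3 + 5 + 1 + 3 + 2 + 0 + 0 = 42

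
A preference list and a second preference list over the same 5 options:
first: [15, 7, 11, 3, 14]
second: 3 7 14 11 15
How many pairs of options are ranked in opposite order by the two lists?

7

Assign each item its position (1..5) in the first ordering, then rewrite the second ordering as that position sequence:
positions: 15→1, 7→2, 11→3, 3→4, 14→5
second ordering as positions: [4, 2, 5, 3, 1]
Discordant pairs = inversions in this position sequence.
4: 2, 3, 1 → 3
2: 1 → 1
5: 3, 1 → 2
3: 1 → 1
1: 0
Total: 3 + 1 + 2 + 1 + 0 = 7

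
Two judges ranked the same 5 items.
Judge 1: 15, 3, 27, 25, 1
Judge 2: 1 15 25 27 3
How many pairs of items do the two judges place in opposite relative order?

Assign each item its position (1..5) in the first ordering, then rewrite the second ordering as that position sequence:
positions: 15→1, 3→2, 27→3, 25→4, 1→5
second ordering as positions: [5, 1, 4, 3, 2]
Discordant pairs = inversions in this position sequence.
5: 1, 4, 3, 2 → 4
1: 0
4: 3, 2 → 2
3: 2 → 1
2: 0
Total: 4 + 0 + 2 + 1 + 0 = 7

7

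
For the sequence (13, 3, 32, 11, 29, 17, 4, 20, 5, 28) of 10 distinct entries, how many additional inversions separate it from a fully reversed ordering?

Maximum inversions for 10 distinct elements is C(10, 2) = 10·9/2 = 45.
Current inversions — for each element, count later smaller elements:
13: 4
3: 0
32: 7
11: 2
29: 5
17: 2
4: 0
20: 1
5: 0
28: 0
Current total: 4 + 0 + 7 + 2 + 5 + 2 + 0 + 1 + 0 + 0 = 21
Shortfall: 45 − 21 = 24

24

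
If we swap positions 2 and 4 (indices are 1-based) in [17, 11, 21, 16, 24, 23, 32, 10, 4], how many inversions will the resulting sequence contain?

20 inversions

Positions 2 and 4 hold 11 and 16; after swapping, the array is [17, 16, 21, 11, 24, 23, 32, 10, 4].
Element-by-element contributions:
17 → 16, 11, 10, 4 → 4
16 → 11, 10, 4 → 3
21 → 11, 10, 4 → 3
11 → 10, 4 → 2
24 → 23, 10, 4 → 3
23 → 10, 4 → 2
32 → 10, 4 → 2
10 → 4 → 1
4 → none → 0
Sum: 4 + 3 + 3 + 2 + 3 + 2 + 2 + 1 + 0 = 20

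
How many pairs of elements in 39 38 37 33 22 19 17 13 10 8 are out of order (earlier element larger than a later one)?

There are 45 inversions.

Sweep left to right; for each value list the smaller values that follow it:
39: 9
38: 8
37: 7
33: 6
22: 5
19: 4
17: 3
13: 2
10: 1
8: 0
Sum: 9 + 8 + 7 + 6 + 5 + 4 + 3 + 2 + 1 + 0 = 45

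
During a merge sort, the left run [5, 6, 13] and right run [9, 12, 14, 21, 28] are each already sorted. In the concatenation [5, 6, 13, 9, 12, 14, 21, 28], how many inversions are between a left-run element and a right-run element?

2 cross-inversions

For each element r of the right run, count left-run elements greater than r:
r = 9: 13 → 1
r = 12: 13 → 1
r = 14: none → 0
r = 21: none → 0
r = 28: none → 0
Cross-inversions: 1 + 1 + 0 + 0 + 0 = 2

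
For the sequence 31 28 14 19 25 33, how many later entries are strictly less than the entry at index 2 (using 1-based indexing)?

The element at index 2 is 28.
Elements after it: 14, 19, 25, 33
Those smaller than 28: 14, 19, 25

3 such elements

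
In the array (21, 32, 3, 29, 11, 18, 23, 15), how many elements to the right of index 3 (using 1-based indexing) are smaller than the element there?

The element at index 3 is 3.
Elements after it: 29, 11, 18, 23, 15
None of them are smaller than 3.

0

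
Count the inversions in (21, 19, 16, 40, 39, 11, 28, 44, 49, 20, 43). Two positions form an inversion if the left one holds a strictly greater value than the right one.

Out-of-order pairs: 19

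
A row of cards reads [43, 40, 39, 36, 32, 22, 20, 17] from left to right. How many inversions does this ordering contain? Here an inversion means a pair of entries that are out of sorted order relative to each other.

Count, for each position, how many later elements it exceeds:
43 → 40, 39, 36, 32, 22, 20, 17 → 7
40 → 39, 36, 32, 22, 20, 17 → 6
39 → 36, 32, 22, 20, 17 → 5
36 → 32, 22, 20, 17 → 4
32 → 22, 20, 17 → 3
22 → 20, 17 → 2
20 → 17 → 1
17 → none → 0
Sum: 7 + 6 + 5 + 4 + 3 + 2 + 1 + 0 = 28

28 inversions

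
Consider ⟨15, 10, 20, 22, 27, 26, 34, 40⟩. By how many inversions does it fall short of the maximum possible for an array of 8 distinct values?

Maximum inversions for 8 distinct elements is C(8, 2) = 8·7/2 = 28.
Current inversions — for each element, count later smaller elements:
15: 1
10: 0
20: 0
22: 0
27: 1
26: 0
34: 0
40: 0
Current total: 1 + 0 + 0 + 0 + 1 + 0 + 0 + 0 = 2
Shortfall: 28 − 2 = 26

26 inversions short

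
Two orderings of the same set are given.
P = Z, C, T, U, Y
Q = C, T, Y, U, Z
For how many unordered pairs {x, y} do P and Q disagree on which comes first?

Assign each item its position (1..5) in the first ordering, then rewrite the second ordering as that position sequence:
positions: Z→1, C→2, T→3, U→4, Y→5
second ordering as positions: [2, 3, 5, 4, 1]
Discordant pairs = inversions in this position sequence.
2: 1 → 1
3: 1 → 1
5: 4, 1 → 2
4: 1 → 1
1: 0
Total: 1 + 1 + 2 + 1 + 0 = 5

5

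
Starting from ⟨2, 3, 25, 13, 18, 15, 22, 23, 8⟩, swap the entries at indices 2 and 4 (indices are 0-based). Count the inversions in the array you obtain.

Positions 2 and 4 hold 25 and 18; after swapping, the array is [2, 3, 18, 13, 25, 15, 22, 23, 8].
Sweep left to right; for each value list the smaller values that follow it:
2: 0
3: 0
18: 3
13: 1
25: 4
15: 1
22: 1
23: 1
8: 0
Sum: 0 + 0 + 3 + 1 + 4 + 1 + 1 + 1 + 0 = 11

11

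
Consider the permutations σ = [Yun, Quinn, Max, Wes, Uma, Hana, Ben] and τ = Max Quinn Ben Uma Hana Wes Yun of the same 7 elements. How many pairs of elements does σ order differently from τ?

12 discordant pairs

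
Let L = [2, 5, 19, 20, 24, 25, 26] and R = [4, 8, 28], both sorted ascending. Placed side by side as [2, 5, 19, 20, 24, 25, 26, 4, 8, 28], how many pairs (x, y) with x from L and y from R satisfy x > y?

11

For each element r of the right run, count left-run elements greater than r:
r = 4: 5, 19, 20, 24, 25, 26 → 6
r = 8: 19, 20, 24, 25, 26 → 5
r = 28: none → 0
Cross-inversions: 6 + 5 + 0 = 11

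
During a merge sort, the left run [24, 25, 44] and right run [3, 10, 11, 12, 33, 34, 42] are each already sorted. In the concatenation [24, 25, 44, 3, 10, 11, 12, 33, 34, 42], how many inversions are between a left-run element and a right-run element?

15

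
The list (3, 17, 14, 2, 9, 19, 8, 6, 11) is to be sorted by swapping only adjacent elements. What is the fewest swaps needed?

Each adjacent swap fixes exactly one inversion, so the minimum swap count equals the number of inversions.
Count inversions — for each element, later elements that are smaller:
3: 2 → 1
17: 14, 2, 9, 8, 6, 11 → 6
14: 2, 9, 8, 6, 11 → 5
2: none → 0
9: 8, 6 → 2
19: 8, 6, 11 → 3
8: 6 → 1
6: none → 0
11: none → 0
Total inversions: 1 + 6 + 5 + 0 + 2 + 3 + 1 + 0 + 0 = 18

Adjacent swaps: 18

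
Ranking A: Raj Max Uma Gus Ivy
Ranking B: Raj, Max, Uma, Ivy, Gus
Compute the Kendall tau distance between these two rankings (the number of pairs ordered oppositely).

1

Assign each item its position (1..5) in the first ordering, then rewrite the second ordering as that position sequence:
positions: Raj→1, Max→2, Uma→3, Gus→4, Ivy→5
second ordering as positions: [1, 2, 3, 5, 4]
Discordant pairs = inversions in this position sequence.
1: 0
2: 0
3: 0
5: 4 → 1
4: 0
Total: 0 + 0 + 0 + 1 + 0 = 1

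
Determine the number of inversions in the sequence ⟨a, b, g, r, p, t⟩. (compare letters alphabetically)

1

Listing every pair i<j with a[i]>a[j] (using 0-based positions):
(3,4): r > p
That's 1 pair.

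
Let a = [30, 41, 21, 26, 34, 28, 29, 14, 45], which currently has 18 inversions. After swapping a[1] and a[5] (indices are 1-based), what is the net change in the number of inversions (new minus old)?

+1

Positions 1 and 5 hold 30 and 34; after swapping, the array is [34, 41, 21, 26, 30, 28, 29, 14, 45].
Sweep left to right; for each value list the smaller values that follow it:
34: 6
41: 6
21: 1
26: 1
30: 3
28: 1
29: 1
14: 0
45: 0
Sum: 6 + 6 + 1 + 1 + 3 + 1 + 1 + 0 + 0 = 19
Change: 19 − 18 = +1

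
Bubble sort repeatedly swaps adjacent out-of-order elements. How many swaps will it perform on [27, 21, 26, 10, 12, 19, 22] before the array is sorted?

Minimum adjacent swaps = number of inversions (each swap of adjacent out-of-order elements removes one inversion and no swap can remove more).
Count inversions — for each element, later elements that are smaller:
27: 21, 26, 10, 12, 19, 22 → 6
21: 10, 12, 19 → 3
26: 10, 12, 19, 22 → 4
10: none → 0
12: none → 0
19: none → 0
22: none → 0
Total inversions: 6 + 3 + 4 + 0 + 0 + 0 + 0 = 13

13 adjacent swaps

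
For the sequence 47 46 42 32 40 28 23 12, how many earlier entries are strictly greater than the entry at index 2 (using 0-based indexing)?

The element at index 2 is 42.
Elements before it: 47, 46
Those larger than 42: 47, 46

2 such elements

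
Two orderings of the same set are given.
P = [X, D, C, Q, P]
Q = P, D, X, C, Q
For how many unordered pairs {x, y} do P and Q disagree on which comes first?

There are 5 disagreeing pairs.

Assign each item its position (1..5) in the first ordering, then rewrite the second ordering as that position sequence:
positions: X→1, D→2, C→3, Q→4, P→5
second ordering as positions: [5, 2, 1, 3, 4]
Discordant pairs = inversions in this position sequence.
5: 2, 1, 3, 4 → 4
2: 1 → 1
1: 0
3: 0
4: 0
Total: 4 + 1 + 0 + 0 + 0 = 5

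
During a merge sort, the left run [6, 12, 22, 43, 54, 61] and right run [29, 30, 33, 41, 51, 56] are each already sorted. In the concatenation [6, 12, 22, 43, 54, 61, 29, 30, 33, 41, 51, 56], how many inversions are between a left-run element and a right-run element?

15

Take each right-half value and tally the left-half values above it:
r = 29: 43, 54, 61 → 3
r = 30: 43, 54, 61 → 3
r = 33: 43, 54, 61 → 3
r = 41: 43, 54, 61 → 3
r = 51: 54, 61 → 2
r = 56: 61 → 1
Cross-inversions: 3 + 3 + 3 + 3 + 2 + 1 = 15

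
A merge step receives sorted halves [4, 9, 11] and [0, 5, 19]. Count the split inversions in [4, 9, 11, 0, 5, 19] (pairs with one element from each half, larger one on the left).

5 cross-inversions

For each element r of the right run, count left-run elements greater than r:
r = 0: 4, 9, 11 → 3
r = 5: 9, 11 → 2
r = 19: none → 0
Cross-inversions: 3 + 2 + 0 = 5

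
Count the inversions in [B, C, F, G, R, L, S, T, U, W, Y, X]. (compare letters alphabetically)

There are 2 inversions.

Element-by-element contributions:
B: 0
C: 0
F: 0
G: 0
R: 1
L: 0
S: 0
T: 0
U: 0
W: 0
Y: 1
X: 0
Sum: 0 + 0 + 0 + 0 + 1 + 0 + 0 + 0 + 0 + 0 + 1 + 0 = 2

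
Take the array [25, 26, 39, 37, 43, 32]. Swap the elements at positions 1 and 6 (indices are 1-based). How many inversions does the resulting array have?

7 inversions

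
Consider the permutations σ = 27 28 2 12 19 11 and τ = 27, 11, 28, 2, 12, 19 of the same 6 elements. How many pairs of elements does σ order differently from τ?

Assign each item its position (1..6) in the first ordering, then rewrite the second ordering as that position sequence:
positions: 27→1, 28→2, 2→3, 12→4, 19→5, 11→6
second ordering as positions: [1, 6, 2, 3, 4, 5]
Discordant pairs = inversions in this position sequence.
1: 0
6: 2, 3, 4, 5 → 4
2: 0
3: 0
4: 0
5: 0
Total: 0 + 4 + 0 + 0 + 0 + 0 = 4

Discordant pairs: 4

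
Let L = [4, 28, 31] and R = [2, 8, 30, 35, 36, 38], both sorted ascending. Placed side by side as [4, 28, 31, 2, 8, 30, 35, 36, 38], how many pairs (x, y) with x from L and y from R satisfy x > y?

6

Take each right-half value and tally the left-half values above it:
r = 2: 4, 28, 31 → 3
r = 8: 28, 31 → 2
r = 30: 31 → 1
r = 35: none → 0
r = 36: none → 0
r = 38: none → 0
Cross-inversions: 3 + 2 + 1 + 0 + 0 + 0 = 6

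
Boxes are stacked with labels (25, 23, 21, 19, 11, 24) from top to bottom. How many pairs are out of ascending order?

Listing every pair i<j with a[i]>a[j] (using 1-based positions):
(1,2): 25 > 23
(1,3): 25 > 21
(1,4): 25 > 19
(1,5): 25 > 11
(1,6): 25 > 24
(2,3): 23 > 21
(2,4): 23 > 19
(2,5): 23 > 11
(3,4): 21 > 19
(3,5): 21 > 11
(4,5): 19 > 11
That's 11 pairs.

11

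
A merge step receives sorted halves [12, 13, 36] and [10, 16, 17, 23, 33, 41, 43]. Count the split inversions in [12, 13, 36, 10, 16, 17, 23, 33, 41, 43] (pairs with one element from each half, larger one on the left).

For each element r of the right run, count left-run elements greater than r:
r = 10: 12, 13, 36 → 3
r = 16: 36 → 1
r = 17: 36 → 1
r = 23: 36 → 1
r = 33: 36 → 1
r = 41: none → 0
r = 43: none → 0
Cross-inversions: 3 + 1 + 1 + 1 + 1 + 0 + 0 = 7

Split inversions: 7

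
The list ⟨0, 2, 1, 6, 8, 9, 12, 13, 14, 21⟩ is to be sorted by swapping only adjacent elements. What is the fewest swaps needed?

The minimum number of adjacent swaps to sort an array equals its inversion count, since every such swap removes exactly one inversion.
Count inversions — for each element, later elements that are smaller:
0: none → 0
2: 1 → 1
1: none → 0
6: none → 0
8: none → 0
9: none → 0
12: none → 0
13: none → 0
14: none → 0
21: none → 0
Total inversions: 0 + 1 + 0 + 0 + 0 + 0 + 0 + 0 + 0 + 0 = 1

1 adjacent swap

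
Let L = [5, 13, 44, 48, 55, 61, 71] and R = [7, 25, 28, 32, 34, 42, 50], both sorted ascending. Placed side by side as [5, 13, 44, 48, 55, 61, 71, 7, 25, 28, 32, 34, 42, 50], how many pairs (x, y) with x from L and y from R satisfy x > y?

Cross-inversions: 34

For each element r of the right run, count left-run elements greater than r:
r = 7: 13, 44, 48, 55, 61, 71 → 6
r = 25: 44, 48, 55, 61, 71 → 5
r = 28: 44, 48, 55, 61, 71 → 5
r = 32: 44, 48, 55, 61, 71 → 5
r = 34: 44, 48, 55, 61, 71 → 5
r = 42: 44, 48, 55, 61, 71 → 5
r = 50: 55, 61, 71 → 3
Cross-inversions: 6 + 5 + 5 + 5 + 5 + 5 + 3 = 34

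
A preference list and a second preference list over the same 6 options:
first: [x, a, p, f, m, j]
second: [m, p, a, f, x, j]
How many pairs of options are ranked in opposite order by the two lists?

There are 8 pairs.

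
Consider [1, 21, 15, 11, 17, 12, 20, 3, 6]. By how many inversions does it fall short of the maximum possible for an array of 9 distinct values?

Maximum inversions for 9 distinct elements is C(9, 2) = 9·8/2 = 36.
Current inversions — for each element, count later smaller elements:
1: 0
21: 7
15: 4
11: 2
17: 3
12: 2
20: 2
3: 0
6: 0
Current total: 0 + 7 + 4 + 2 + 3 + 2 + 2 + 0 + 0 = 20
Shortfall: 36 − 20 = 16

16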